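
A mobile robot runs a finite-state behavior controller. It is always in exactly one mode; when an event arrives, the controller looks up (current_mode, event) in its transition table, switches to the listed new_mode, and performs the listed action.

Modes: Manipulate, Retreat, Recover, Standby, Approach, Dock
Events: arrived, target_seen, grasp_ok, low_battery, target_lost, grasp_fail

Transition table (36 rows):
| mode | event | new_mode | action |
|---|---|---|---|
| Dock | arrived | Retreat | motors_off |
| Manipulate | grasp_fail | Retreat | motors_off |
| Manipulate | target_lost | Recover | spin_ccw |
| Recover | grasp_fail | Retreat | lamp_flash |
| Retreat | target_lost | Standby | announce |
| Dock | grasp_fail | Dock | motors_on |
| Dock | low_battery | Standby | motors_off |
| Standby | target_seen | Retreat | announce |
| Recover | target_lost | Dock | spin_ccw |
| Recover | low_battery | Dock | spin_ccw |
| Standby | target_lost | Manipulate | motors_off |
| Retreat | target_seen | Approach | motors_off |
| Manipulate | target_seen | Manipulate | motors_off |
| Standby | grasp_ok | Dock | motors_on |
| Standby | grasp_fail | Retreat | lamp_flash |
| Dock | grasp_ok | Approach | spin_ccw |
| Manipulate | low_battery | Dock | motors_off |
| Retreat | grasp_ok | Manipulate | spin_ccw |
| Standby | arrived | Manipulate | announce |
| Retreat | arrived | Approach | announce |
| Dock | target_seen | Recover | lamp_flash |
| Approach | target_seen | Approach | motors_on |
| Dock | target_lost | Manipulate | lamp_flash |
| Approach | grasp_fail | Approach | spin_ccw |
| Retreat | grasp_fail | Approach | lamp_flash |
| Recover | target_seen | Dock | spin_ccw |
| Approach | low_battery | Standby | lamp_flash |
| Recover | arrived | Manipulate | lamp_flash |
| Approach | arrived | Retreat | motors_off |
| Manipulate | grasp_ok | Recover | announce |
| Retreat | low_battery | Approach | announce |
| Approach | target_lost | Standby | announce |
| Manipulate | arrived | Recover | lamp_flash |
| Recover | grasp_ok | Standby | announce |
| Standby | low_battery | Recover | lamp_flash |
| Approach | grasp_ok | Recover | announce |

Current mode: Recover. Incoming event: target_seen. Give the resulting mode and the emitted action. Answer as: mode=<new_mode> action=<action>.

mode=Dock action=spin_ccw

current mode = Recover; filter table to that mode:
  (Recover, grasp_fail) → (Retreat, lamp_flash)
  (Recover, target_lost) → (Dock, spin_ccw)
  (Recover, low_battery) → (Dock, spin_ccw)
  (Recover, target_seen) → (Dock, spin_ccw)  ← event matches
  (Recover, arrived) → (Manipulate, lamp_flash)
  (Recover, grasp_ok) → (Standby, announce)
event = target_seen selects (Dock, spin_ccw)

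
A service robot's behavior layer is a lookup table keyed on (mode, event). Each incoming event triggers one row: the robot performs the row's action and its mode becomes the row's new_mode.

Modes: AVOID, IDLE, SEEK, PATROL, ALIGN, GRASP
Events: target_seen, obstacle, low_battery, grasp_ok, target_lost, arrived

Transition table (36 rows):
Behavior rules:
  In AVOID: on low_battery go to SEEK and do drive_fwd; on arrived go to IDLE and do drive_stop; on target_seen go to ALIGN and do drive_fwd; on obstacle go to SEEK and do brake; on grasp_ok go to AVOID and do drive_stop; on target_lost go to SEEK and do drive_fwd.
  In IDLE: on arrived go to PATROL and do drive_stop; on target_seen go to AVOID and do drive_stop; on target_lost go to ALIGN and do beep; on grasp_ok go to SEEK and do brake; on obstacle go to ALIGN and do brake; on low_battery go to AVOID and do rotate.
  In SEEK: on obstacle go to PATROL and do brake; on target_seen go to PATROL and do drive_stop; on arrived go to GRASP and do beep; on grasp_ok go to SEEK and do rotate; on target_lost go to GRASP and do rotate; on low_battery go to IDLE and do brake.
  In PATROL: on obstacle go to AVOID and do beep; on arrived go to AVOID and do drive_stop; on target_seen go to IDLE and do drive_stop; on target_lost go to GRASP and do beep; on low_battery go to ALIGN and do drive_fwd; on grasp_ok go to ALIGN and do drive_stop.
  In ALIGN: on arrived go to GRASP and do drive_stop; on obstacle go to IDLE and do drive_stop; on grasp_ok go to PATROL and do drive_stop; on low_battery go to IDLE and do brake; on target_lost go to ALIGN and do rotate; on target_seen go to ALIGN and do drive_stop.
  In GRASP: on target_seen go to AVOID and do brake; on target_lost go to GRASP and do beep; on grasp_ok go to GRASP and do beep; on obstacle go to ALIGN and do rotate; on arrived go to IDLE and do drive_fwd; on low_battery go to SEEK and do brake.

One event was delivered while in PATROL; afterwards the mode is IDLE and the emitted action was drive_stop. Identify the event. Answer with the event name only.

target_seen

try target_seen: (PATROL, target_seen) → (IDLE, drive_stop)  ← matches
try obstacle: (PATROL, obstacle) → (AVOID, beep)
try low_battery: (PATROL, low_battery) → (ALIGN, drive_fwd)
try grasp_ok: (PATROL, grasp_ok) → (ALIGN, drive_stop)
try target_lost: (PATROL, target_lost) → (GRASP, beep)
try arrived: (PATROL, arrived) → (AVOID, drive_stop)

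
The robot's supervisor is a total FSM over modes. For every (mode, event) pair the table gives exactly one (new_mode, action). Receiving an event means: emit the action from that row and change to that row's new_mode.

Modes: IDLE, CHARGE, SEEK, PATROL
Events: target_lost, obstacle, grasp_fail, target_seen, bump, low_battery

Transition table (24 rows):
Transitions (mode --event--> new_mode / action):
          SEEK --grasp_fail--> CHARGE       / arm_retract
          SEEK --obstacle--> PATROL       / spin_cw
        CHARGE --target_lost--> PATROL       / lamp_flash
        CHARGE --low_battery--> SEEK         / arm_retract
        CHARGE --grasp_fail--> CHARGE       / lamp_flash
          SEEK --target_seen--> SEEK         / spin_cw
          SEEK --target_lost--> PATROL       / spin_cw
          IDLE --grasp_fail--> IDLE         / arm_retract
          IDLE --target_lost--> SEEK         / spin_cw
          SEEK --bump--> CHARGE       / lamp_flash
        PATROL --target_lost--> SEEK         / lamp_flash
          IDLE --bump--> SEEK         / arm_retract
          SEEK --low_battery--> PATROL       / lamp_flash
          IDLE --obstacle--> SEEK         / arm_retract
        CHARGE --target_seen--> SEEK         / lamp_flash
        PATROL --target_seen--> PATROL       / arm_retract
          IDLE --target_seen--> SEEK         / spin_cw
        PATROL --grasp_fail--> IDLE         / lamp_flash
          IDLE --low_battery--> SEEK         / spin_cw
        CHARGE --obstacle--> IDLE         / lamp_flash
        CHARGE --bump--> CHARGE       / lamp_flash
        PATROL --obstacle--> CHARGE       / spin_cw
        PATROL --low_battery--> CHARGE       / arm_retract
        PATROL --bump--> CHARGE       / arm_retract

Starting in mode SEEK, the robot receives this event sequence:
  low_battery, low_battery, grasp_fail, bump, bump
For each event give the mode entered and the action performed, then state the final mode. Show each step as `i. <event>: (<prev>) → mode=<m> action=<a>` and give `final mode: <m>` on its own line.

1. low_battery: (SEEK) → mode=PATROL action=lamp_flash
2. low_battery: (PATROL) → mode=CHARGE action=arm_retract
3. grasp_fail: (CHARGE) → mode=CHARGE action=lamp_flash
4. bump: (CHARGE) → mode=CHARGE action=lamp_flash
5. bump: (CHARGE) → mode=CHARGE action=lamp_flash

final mode: CHARGE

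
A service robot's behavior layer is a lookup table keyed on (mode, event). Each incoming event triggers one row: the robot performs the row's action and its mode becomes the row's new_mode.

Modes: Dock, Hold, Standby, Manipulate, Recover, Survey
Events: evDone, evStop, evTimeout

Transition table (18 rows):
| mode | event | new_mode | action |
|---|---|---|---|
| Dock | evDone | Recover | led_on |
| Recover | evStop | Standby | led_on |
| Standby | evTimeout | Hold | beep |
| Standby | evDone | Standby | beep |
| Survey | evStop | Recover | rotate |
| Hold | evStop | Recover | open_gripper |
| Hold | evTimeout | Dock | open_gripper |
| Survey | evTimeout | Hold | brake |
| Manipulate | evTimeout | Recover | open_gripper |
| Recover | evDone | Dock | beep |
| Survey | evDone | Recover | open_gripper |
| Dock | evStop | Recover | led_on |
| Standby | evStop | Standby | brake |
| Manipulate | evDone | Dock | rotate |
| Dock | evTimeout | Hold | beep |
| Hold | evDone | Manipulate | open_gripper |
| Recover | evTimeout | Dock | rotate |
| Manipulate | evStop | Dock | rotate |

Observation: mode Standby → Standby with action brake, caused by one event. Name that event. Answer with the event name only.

try evDone: (Standby, evDone) → (Standby, beep)
try evStop: (Standby, evStop) → (Standby, brake)  ← matches
try evTimeout: (Standby, evTimeout) → (Hold, beep)

evStop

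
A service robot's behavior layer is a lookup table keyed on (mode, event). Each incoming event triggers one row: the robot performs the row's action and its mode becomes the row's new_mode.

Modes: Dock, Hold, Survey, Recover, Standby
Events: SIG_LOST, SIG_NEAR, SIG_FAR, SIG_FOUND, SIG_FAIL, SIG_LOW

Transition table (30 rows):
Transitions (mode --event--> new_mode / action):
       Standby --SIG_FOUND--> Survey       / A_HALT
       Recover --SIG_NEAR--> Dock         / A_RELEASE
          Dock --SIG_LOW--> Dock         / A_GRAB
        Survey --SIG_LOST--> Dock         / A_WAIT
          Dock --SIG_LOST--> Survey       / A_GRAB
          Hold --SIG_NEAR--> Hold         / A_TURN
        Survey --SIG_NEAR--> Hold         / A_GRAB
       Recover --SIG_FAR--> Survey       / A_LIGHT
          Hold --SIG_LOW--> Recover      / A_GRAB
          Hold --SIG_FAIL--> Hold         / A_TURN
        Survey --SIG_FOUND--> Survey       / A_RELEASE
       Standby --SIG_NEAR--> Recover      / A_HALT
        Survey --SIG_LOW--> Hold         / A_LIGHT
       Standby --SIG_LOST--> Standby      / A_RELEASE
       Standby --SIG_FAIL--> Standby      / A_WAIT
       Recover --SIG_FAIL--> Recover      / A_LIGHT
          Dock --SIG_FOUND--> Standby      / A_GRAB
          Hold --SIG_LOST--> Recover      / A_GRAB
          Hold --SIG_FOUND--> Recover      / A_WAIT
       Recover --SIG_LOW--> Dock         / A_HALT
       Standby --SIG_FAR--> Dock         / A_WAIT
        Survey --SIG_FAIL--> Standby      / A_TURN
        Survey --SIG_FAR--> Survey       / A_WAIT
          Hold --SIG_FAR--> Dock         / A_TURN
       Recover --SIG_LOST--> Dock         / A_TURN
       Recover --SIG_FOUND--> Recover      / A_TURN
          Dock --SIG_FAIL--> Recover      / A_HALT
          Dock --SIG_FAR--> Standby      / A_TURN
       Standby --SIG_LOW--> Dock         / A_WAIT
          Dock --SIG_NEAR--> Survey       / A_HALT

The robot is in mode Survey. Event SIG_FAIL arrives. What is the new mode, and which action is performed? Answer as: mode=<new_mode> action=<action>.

current mode = Survey; filter table to that mode:
  (Survey, SIG_LOST) → (Dock, A_WAIT)
  (Survey, SIG_NEAR) → (Hold, A_GRAB)
  (Survey, SIG_FOUND) → (Survey, A_RELEASE)
  (Survey, SIG_LOW) → (Hold, A_LIGHT)
  (Survey, SIG_FAIL) → (Standby, A_TURN)  ← event matches
  (Survey, SIG_FAR) → (Survey, A_WAIT)
event = SIG_FAIL selects (Standby, A_TURN)

mode=Standby action=A_TURN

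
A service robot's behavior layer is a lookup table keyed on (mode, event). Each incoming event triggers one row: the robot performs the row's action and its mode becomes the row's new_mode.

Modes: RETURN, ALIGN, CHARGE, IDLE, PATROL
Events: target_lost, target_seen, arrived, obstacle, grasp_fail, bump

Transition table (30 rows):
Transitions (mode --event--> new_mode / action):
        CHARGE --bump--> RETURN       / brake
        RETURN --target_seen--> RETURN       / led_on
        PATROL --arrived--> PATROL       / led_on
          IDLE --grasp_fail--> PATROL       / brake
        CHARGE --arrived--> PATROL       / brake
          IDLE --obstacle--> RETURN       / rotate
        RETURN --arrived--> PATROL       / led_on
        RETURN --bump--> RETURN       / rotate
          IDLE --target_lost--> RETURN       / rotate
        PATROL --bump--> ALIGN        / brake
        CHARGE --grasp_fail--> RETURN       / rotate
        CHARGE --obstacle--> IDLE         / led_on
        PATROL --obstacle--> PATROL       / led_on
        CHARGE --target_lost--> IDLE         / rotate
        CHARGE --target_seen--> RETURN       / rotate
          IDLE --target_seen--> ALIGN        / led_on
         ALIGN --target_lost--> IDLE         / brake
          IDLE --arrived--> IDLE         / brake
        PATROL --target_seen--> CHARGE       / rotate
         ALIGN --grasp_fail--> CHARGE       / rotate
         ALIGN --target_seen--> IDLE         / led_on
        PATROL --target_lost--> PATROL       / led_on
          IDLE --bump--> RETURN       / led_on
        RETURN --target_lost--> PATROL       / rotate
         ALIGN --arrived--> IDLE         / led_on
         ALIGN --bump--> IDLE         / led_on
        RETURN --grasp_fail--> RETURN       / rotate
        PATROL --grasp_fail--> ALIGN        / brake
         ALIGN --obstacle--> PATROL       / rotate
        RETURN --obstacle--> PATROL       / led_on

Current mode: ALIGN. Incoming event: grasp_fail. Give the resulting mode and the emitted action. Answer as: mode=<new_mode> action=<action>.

mode=CHARGE action=rotate

current mode = ALIGN; filter table to that mode:
  (ALIGN, target_lost) → (IDLE, brake)
  (ALIGN, grasp_fail) → (CHARGE, rotate)  ← event matches
  (ALIGN, target_seen) → (IDLE, led_on)
  (ALIGN, arrived) → (IDLE, led_on)
  (ALIGN, bump) → (IDLE, led_on)
  (ALIGN, obstacle) → (PATROL, rotate)
event = grasp_fail selects (CHARGE, rotate)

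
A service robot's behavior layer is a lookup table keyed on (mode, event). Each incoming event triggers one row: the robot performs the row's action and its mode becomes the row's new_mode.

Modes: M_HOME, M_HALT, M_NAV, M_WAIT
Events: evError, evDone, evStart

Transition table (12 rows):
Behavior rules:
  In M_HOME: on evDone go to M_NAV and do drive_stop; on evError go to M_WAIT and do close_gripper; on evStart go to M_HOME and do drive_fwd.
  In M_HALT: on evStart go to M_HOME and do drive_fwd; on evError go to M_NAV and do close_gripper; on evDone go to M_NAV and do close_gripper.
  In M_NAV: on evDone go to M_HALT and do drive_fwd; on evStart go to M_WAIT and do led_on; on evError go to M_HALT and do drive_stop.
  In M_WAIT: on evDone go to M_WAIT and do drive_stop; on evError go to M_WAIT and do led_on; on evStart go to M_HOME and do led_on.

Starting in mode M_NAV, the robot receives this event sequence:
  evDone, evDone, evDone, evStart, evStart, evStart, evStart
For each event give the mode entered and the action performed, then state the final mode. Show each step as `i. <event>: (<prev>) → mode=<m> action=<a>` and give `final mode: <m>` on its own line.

final mode: M_HOME

1. evDone: (M_NAV) → mode=M_HALT action=drive_fwd
2. evDone: (M_HALT) → mode=M_NAV action=close_gripper
3. evDone: (M_NAV) → mode=M_HALT action=drive_fwd
4. evStart: (M_HALT) → mode=M_HOME action=drive_fwd
5. evStart: (M_HOME) → mode=M_HOME action=drive_fwd
6. evStart: (M_HOME) → mode=M_HOME action=drive_fwd
7. evStart: (M_HOME) → mode=M_HOME action=drive_fwd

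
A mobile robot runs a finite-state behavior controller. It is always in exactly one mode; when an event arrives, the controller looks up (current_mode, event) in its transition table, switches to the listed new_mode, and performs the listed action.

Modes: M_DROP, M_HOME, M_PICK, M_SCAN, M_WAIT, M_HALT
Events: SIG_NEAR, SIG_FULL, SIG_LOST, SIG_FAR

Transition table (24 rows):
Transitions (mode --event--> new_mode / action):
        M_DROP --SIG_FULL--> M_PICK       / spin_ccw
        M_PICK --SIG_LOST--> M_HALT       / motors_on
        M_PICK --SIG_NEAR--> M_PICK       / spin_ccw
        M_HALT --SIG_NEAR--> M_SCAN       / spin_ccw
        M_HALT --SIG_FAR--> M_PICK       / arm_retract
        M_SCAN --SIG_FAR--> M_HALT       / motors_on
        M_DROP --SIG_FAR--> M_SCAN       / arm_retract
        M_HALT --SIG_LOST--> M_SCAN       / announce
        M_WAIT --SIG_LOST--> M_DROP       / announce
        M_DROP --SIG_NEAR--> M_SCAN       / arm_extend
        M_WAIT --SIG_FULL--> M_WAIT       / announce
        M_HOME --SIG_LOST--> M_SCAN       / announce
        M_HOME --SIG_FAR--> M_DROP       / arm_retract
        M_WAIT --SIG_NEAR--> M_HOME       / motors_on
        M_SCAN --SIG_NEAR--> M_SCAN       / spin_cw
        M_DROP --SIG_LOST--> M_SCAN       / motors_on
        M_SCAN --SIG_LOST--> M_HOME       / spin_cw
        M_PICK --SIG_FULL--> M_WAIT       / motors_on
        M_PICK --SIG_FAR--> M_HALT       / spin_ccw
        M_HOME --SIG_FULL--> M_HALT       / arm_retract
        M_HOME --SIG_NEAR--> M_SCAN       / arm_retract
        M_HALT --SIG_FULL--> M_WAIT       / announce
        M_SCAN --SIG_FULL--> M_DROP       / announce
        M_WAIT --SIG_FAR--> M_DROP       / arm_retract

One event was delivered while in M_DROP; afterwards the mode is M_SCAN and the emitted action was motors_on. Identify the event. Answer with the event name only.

SIG_LOST

try SIG_NEAR: (M_DROP, SIG_NEAR) → (M_SCAN, arm_extend)
try SIG_FULL: (M_DROP, SIG_FULL) → (M_PICK, spin_ccw)
try SIG_LOST: (M_DROP, SIG_LOST) → (M_SCAN, motors_on)  ← matches
try SIG_FAR: (M_DROP, SIG_FAR) → (M_SCAN, arm_retract)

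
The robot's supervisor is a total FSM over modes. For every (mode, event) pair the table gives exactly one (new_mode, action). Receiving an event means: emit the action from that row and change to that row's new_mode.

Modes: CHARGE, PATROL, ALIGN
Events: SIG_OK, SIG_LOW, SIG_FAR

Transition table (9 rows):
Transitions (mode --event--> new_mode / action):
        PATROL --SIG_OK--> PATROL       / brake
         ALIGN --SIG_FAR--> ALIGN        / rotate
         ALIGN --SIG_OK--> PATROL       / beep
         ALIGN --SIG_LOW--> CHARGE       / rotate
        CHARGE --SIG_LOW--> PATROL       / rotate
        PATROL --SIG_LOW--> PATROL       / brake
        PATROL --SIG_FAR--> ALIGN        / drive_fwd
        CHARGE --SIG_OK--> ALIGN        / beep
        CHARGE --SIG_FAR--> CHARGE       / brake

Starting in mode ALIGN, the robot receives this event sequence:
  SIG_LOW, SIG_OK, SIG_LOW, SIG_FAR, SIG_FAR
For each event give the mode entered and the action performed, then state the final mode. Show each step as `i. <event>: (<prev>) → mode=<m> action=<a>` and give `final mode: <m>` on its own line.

final mode: CHARGE

1. SIG_LOW: (ALIGN) → mode=CHARGE action=rotate
2. SIG_OK: (CHARGE) → mode=ALIGN action=beep
3. SIG_LOW: (ALIGN) → mode=CHARGE action=rotate
4. SIG_FAR: (CHARGE) → mode=CHARGE action=brake
5. SIG_FAR: (CHARGE) → mode=CHARGE action=brake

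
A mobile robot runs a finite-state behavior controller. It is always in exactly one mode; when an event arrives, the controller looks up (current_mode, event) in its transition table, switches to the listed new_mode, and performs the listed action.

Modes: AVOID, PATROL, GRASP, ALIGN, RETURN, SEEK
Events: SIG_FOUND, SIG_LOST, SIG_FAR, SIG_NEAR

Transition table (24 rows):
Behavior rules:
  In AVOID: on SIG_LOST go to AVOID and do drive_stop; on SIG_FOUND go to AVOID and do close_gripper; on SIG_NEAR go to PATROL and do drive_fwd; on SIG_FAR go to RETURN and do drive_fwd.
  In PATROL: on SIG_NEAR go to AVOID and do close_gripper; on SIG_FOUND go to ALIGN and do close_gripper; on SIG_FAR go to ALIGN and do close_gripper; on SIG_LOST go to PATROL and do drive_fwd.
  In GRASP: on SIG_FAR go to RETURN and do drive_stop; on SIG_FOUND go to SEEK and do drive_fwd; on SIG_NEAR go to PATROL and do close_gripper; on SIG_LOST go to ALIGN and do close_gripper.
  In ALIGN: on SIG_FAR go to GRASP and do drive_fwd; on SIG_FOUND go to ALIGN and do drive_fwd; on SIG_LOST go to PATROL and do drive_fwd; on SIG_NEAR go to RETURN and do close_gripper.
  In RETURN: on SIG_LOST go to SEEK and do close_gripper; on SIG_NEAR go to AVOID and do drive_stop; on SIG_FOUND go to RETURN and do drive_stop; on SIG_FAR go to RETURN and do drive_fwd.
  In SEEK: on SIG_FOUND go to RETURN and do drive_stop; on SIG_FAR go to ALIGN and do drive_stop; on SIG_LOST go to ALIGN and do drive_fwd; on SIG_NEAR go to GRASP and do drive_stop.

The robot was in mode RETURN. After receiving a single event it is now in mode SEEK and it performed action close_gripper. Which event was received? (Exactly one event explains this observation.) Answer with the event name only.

try SIG_FOUND: (RETURN, SIG_FOUND) → (RETURN, drive_stop)
try SIG_LOST: (RETURN, SIG_LOST) → (SEEK, close_gripper)  ← matches
try SIG_FAR: (RETURN, SIG_FAR) → (RETURN, drive_fwd)
try SIG_NEAR: (RETURN, SIG_NEAR) → (AVOID, drive_stop)

SIG_LOST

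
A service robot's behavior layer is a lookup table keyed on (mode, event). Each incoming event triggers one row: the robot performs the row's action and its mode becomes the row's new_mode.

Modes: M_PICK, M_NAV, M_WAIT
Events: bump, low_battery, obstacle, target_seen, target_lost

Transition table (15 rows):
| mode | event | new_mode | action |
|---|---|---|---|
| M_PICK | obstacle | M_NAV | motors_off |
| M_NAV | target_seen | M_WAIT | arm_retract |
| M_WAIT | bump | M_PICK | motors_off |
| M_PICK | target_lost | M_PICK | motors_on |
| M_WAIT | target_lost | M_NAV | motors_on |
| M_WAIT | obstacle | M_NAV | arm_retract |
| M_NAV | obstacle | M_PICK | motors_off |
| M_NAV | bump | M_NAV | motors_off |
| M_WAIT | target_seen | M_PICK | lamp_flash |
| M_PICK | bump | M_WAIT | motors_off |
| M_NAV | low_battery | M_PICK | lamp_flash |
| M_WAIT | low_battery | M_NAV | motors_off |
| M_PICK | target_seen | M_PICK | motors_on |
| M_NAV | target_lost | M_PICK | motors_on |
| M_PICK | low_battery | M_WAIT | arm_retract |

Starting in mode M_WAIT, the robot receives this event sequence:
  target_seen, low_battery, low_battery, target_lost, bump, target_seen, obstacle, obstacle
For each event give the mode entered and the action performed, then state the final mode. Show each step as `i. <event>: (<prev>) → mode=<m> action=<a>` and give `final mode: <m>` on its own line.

final mode: M_PICK

1. target_seen: (M_WAIT) → mode=M_PICK action=lamp_flash
2. low_battery: (M_PICK) → mode=M_WAIT action=arm_retract
3. low_battery: (M_WAIT) → mode=M_NAV action=motors_off
4. target_lost: (M_NAV) → mode=M_PICK action=motors_on
5. bump: (M_PICK) → mode=M_WAIT action=motors_off
6. target_seen: (M_WAIT) → mode=M_PICK action=lamp_flash
7. obstacle: (M_PICK) → mode=M_NAV action=motors_off
8. obstacle: (M_NAV) → mode=M_PICK action=motors_off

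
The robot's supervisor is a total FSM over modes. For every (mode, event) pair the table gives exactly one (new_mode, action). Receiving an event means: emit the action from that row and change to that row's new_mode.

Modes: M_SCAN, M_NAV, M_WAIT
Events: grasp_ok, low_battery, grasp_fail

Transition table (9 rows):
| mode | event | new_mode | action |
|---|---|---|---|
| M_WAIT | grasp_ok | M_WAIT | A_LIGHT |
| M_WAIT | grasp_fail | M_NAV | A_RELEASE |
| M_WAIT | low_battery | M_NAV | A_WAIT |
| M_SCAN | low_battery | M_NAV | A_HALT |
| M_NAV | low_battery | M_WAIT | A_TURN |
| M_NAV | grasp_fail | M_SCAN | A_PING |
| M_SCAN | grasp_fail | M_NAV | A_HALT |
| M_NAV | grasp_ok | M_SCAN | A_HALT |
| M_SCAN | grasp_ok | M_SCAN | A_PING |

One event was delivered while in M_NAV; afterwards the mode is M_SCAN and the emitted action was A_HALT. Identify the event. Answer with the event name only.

try grasp_ok: (M_NAV, grasp_ok) → (M_SCAN, A_HALT)  ← matches
try low_battery: (M_NAV, low_battery) → (M_WAIT, A_TURN)
try grasp_fail: (M_NAV, grasp_fail) → (M_SCAN, A_PING)

grasp_ok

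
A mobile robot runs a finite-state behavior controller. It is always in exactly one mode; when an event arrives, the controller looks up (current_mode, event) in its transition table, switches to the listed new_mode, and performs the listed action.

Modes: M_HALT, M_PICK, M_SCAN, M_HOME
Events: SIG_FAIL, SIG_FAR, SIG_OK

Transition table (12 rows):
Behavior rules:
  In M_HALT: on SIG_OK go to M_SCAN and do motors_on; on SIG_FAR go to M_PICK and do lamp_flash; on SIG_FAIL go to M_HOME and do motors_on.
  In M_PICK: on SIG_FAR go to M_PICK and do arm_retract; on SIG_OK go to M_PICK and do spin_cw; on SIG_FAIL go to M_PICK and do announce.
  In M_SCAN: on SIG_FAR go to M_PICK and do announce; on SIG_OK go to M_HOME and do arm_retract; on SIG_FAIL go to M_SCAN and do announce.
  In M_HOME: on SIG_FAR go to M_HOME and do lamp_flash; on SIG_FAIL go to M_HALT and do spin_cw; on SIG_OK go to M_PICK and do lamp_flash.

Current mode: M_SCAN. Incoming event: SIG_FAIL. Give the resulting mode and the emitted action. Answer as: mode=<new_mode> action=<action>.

mode=M_SCAN action=announce

current mode = M_SCAN; filter table to that mode:
  (M_SCAN, SIG_FAR) → (M_PICK, announce)
  (M_SCAN, SIG_OK) → (M_HOME, arm_retract)
  (M_SCAN, SIG_FAIL) → (M_SCAN, announce)  ← event matches
event = SIG_FAIL selects (M_SCAN, announce)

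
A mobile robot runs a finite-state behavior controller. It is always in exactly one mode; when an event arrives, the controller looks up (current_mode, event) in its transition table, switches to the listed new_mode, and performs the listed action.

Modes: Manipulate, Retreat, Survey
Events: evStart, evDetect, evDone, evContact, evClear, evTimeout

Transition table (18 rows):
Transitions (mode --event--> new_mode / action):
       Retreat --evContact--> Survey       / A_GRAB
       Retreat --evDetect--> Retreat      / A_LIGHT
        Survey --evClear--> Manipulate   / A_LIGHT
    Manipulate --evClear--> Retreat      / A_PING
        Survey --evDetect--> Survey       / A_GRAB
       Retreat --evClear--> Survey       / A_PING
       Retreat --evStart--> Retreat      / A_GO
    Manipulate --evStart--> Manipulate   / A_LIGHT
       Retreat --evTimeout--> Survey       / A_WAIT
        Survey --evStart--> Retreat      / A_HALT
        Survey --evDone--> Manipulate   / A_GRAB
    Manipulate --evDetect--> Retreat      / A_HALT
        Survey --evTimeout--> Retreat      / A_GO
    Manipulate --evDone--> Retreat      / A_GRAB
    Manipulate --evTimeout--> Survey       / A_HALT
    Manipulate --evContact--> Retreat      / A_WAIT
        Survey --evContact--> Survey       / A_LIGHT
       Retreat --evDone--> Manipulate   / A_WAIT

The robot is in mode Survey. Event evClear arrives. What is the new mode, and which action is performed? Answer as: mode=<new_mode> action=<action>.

current mode = Survey; filter table to that mode:
  (Survey, evClear) → (Manipulate, A_LIGHT)  ← event matches
  (Survey, evDetect) → (Survey, A_GRAB)
  (Survey, evStart) → (Retreat, A_HALT)
  (Survey, evDone) → (Manipulate, A_GRAB)
  (Survey, evTimeout) → (Retreat, A_GO)
  (Survey, evContact) → (Survey, A_LIGHT)
event = evClear selects (Manipulate, A_LIGHT)

mode=Manipulate action=A_LIGHT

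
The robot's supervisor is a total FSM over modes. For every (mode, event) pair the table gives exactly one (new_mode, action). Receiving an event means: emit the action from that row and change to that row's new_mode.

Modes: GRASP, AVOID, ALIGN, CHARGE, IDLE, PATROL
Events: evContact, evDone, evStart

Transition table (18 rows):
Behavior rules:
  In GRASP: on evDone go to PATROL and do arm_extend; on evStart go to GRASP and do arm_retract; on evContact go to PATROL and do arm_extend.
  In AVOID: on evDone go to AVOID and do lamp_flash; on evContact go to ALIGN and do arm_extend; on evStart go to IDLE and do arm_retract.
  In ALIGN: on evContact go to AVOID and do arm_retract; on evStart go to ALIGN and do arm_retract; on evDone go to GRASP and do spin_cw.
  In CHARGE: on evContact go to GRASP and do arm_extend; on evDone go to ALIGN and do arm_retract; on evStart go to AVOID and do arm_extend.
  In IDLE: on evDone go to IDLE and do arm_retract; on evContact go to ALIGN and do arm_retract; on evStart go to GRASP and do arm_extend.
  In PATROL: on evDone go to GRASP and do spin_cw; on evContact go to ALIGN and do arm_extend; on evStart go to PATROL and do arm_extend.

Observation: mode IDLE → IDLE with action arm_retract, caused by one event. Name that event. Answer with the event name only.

try evContact: (IDLE, evContact) → (ALIGN, arm_retract)
try evDone: (IDLE, evDone) → (IDLE, arm_retract)  ← matches
try evStart: (IDLE, evStart) → (GRASP, arm_extend)

evDone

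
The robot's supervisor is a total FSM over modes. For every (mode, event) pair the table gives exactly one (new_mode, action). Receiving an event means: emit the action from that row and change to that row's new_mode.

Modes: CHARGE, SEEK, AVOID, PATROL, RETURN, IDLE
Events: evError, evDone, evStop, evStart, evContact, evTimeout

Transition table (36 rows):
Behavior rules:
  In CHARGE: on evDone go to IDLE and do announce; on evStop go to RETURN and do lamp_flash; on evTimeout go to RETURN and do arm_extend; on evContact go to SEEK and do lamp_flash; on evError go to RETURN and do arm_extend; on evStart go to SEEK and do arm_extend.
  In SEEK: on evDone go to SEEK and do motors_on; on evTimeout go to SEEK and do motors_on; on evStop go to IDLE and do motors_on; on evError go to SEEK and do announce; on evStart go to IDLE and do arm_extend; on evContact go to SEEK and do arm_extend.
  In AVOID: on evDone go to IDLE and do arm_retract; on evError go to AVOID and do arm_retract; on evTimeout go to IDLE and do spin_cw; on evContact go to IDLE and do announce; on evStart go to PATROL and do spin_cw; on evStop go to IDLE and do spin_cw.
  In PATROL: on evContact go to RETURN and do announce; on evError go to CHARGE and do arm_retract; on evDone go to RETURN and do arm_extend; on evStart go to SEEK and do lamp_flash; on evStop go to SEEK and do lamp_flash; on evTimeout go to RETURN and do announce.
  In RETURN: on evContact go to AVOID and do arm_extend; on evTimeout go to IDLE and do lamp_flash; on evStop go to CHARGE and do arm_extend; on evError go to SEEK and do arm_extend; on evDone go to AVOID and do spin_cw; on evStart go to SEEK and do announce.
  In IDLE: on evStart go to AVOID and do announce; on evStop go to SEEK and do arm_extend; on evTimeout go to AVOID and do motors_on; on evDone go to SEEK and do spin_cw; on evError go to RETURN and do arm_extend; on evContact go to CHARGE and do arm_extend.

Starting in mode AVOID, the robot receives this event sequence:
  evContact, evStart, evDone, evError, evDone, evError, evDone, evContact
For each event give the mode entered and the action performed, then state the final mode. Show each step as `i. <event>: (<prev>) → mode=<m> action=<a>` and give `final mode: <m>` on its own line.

1. evContact: (AVOID) → mode=IDLE action=announce
2. evStart: (IDLE) → mode=AVOID action=announce
3. evDone: (AVOID) → mode=IDLE action=arm_retract
4. evError: (IDLE) → mode=RETURN action=arm_extend
5. evDone: (RETURN) → mode=AVOID action=spin_cw
6. evError: (AVOID) → mode=AVOID action=arm_retract
7. evDone: (AVOID) → mode=IDLE action=arm_retract
8. evContact: (IDLE) → mode=CHARGE action=arm_extend

final mode: CHARGE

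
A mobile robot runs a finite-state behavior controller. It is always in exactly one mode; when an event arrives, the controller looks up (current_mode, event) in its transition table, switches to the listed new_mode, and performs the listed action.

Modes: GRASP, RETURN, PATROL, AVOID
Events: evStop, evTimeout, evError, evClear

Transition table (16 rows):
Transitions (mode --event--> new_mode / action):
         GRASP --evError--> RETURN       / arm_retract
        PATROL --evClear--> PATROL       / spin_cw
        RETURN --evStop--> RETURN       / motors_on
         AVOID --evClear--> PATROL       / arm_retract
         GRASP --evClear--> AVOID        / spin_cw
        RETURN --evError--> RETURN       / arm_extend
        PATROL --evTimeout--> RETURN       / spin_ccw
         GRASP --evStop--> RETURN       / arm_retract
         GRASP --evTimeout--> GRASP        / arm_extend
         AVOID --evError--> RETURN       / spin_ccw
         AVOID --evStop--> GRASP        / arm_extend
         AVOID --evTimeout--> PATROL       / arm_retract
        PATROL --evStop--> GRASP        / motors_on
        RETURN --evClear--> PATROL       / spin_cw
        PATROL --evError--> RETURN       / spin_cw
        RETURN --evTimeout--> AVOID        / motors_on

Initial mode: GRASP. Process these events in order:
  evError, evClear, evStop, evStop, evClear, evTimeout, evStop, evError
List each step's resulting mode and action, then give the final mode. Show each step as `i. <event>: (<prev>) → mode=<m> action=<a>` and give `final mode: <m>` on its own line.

1. evError: (GRASP) → mode=RETURN action=arm_retract
2. evClear: (RETURN) → mode=PATROL action=spin_cw
3. evStop: (PATROL) → mode=GRASP action=motors_on
4. evStop: (GRASP) → mode=RETURN action=arm_retract
5. evClear: (RETURN) → mode=PATROL action=spin_cw
6. evTimeout: (PATROL) → mode=RETURN action=spin_ccw
7. evStop: (RETURN) → mode=RETURN action=motors_on
8. evError: (RETURN) → mode=RETURN action=arm_extend

final mode: RETURN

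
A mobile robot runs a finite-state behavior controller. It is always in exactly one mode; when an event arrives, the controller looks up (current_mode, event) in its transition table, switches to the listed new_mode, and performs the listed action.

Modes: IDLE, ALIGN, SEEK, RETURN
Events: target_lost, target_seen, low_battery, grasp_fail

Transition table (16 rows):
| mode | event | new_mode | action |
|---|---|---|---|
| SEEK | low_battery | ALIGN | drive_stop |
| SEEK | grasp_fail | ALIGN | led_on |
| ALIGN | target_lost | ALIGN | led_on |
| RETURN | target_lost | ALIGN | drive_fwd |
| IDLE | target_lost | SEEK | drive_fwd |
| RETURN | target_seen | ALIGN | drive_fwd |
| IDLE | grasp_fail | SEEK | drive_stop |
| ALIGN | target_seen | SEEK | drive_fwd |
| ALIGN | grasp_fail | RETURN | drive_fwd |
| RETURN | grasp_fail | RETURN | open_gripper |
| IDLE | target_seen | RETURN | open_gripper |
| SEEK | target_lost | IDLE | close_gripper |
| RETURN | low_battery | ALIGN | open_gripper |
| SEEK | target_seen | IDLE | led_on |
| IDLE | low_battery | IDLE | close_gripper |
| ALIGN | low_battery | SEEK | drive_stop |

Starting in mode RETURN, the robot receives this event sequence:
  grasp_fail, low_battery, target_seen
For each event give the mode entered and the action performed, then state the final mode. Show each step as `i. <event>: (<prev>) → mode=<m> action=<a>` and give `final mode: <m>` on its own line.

final mode: SEEK

1. grasp_fail: (RETURN) → mode=RETURN action=open_gripper
2. low_battery: (RETURN) → mode=ALIGN action=open_gripper
3. target_seen: (ALIGN) → mode=SEEK action=drive_fwd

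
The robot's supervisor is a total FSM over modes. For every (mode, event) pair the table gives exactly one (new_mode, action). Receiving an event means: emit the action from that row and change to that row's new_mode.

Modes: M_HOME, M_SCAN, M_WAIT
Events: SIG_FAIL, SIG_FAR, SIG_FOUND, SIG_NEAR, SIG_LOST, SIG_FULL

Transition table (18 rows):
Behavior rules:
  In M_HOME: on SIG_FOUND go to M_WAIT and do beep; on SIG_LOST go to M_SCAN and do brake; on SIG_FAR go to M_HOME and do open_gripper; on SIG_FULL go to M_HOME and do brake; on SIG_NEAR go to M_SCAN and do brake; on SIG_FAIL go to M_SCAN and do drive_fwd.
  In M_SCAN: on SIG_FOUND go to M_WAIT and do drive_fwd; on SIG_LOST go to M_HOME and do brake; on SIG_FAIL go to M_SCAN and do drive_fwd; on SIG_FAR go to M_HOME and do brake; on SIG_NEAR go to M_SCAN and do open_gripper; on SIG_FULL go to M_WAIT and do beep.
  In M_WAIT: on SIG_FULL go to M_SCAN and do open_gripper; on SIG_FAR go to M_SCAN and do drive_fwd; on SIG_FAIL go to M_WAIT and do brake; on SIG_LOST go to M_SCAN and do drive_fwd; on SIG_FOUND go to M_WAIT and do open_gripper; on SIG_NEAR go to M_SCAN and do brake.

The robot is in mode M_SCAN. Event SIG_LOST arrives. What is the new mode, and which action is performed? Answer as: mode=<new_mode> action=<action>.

current mode = M_SCAN; filter table to that mode:
  (M_SCAN, SIG_FOUND) → (M_WAIT, drive_fwd)
  (M_SCAN, SIG_LOST) → (M_HOME, brake)  ← event matches
  (M_SCAN, SIG_FAIL) → (M_SCAN, drive_fwd)
  (M_SCAN, SIG_FAR) → (M_HOME, brake)
  (M_SCAN, SIG_NEAR) → (M_SCAN, open_gripper)
  (M_SCAN, SIG_FULL) → (M_WAIT, beep)
event = SIG_LOST selects (M_HOME, brake)

mode=M_HOME action=brake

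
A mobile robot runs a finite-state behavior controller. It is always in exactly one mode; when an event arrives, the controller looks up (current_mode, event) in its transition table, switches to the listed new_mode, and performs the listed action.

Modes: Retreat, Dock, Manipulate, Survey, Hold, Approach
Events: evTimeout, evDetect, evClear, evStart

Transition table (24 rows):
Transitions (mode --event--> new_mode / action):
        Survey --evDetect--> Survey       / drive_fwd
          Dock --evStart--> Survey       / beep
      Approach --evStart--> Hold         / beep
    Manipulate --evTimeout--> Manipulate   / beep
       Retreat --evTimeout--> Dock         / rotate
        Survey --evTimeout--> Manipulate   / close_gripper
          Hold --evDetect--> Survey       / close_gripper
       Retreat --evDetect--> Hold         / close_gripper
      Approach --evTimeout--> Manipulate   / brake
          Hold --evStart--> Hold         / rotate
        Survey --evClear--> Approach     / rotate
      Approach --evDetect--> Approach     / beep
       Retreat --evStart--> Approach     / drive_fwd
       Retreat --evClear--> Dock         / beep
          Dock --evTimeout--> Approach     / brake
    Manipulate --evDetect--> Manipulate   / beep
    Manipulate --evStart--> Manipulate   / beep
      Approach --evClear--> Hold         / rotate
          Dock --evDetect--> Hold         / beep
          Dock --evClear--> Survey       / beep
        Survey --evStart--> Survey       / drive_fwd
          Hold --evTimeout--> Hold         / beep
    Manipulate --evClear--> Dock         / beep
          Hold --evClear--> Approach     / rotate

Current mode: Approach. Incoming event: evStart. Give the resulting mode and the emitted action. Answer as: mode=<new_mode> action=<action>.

current mode = Approach; filter table to that mode:
  (Approach, evStart) → (Hold, beep)  ← event matches
  (Approach, evTimeout) → (Manipulate, brake)
  (Approach, evDetect) → (Approach, beep)
  (Approach, evClear) → (Hold, rotate)
event = evStart selects (Hold, beep)

mode=Hold action=beep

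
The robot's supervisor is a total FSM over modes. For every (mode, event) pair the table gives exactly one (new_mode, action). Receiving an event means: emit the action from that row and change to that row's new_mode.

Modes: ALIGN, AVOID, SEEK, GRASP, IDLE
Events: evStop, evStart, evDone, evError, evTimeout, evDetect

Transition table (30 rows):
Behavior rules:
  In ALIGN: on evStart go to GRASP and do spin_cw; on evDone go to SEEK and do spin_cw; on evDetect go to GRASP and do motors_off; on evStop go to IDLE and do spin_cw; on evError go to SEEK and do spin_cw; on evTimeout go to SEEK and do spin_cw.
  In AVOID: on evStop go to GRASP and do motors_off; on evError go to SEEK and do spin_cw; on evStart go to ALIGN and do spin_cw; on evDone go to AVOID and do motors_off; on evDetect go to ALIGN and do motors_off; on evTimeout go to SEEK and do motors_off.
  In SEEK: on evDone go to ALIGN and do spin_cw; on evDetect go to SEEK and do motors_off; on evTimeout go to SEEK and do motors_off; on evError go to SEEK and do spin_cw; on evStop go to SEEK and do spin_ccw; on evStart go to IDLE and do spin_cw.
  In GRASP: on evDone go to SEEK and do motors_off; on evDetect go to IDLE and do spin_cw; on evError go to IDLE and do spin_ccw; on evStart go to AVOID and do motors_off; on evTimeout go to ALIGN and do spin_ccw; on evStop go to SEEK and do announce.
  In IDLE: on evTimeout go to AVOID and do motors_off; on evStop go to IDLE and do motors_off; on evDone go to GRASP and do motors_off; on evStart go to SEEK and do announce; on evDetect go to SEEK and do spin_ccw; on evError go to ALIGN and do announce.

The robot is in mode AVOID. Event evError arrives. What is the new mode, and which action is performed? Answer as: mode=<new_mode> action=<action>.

mode=SEEK action=spin_cw

current mode = AVOID; filter table to that mode:
  (AVOID, evStop) → (GRASP, motors_off)
  (AVOID, evError) → (SEEK, spin_cw)  ← event matches
  (AVOID, evStart) → (ALIGN, spin_cw)
  (AVOID, evDone) → (AVOID, motors_off)
  (AVOID, evDetect) → (ALIGN, motors_off)
  (AVOID, evTimeout) → (SEEK, motors_off)
event = evError selects (SEEK, spin_cw)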